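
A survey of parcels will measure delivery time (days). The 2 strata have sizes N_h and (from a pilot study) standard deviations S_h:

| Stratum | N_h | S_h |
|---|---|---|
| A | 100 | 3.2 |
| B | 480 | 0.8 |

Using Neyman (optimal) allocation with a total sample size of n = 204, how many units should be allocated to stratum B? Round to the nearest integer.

111

Neyman allocation: n_h = n · N_h S_h / Σ N_i S_i, with n = 204.
  stratum A: N_h·S_h = 100·3.2 = 320.00
  stratum B: N_h·S_h = 480·0.8 = 384.00
Σ N_h S_h = 704.00
n for stratum B = 204·384.00/704.00 = 111.273 → 111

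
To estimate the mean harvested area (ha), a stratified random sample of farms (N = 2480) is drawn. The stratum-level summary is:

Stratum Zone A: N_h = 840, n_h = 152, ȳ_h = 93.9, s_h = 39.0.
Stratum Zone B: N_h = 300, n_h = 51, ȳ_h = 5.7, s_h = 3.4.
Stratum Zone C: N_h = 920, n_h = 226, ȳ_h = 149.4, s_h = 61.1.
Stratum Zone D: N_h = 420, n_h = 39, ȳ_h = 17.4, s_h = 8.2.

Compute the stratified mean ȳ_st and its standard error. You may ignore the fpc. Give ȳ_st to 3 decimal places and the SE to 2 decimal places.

ȳ_st = Σ W_h ȳ_h = (840·93.9 + 300·5.7 + 920·149.4 + 420·17.4)/2480 = 90.86371
V̂(ȳ_st) = Σ W_h² s_h²/n_h, with W_h = N_h/N and N = 2480:
  stratum Zone A: (840/2480)²·39.0²/152 = 1.148
  stratum Zone B: (300/2480)²·3.4²/51 = 0.00331686
  stratum Zone C: (920/2480)²·61.1²/226 = 2.27325
  stratum Zone D: (420/2480)²·8.2²/39 = 0.0494491
V̂(ȳ_st) = 3.47401
SE(ȳ_st) = √3.47401 = 1.86387

ȳ_st ≈ 90.864, SE ≈ 1.86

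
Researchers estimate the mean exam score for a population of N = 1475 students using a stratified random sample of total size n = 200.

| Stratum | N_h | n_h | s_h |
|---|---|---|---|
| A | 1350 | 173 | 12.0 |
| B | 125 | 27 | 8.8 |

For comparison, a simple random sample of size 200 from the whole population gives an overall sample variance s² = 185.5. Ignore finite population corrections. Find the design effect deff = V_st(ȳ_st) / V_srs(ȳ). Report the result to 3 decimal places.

V̂(ȳ_st) = Σ W_h² s_h²/n_h, with W_h = N_h/N and N = 1475:
  stratum A: (1350/1475)²·12.0²/173 = 0.697268
  stratum B: (125/1475)²·8.8²/27 = 0.0205986
V_st = 0.717867
V_srs = s²/n = 185.5/200 = 0.9275
deff = V_st / V_srs = 0.717867/0.9275 = 0.7740

deff ≈ 0.774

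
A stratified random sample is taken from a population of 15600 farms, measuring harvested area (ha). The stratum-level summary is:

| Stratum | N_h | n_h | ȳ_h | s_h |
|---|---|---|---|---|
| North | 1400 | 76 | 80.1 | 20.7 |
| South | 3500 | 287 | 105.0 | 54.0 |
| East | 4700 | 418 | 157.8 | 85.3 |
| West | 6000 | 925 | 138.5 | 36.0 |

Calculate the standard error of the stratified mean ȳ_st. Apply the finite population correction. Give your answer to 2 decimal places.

V̂(ȳ_st) = Σ W_h² (1 − n_h/N_h) s_h²/n_h, with W_h = N_h/N and N = 15600:
  stratum North: (1400/15600)²·(1 − 76/1400)·20.7²/76 = 0.0429432
  stratum South: (3500/15600)²·(1 − 287/3500)·54.0²/287 = 0.4695
  stratum East: (4700/15600)²·(1 − 418/4700)·85.3²/418 = 1.43952
  stratum West: (6000/15600)²·(1 − 925/6000)·36.0²/925 = 0.175308
V̂(ȳ_st) = 2.12727
SE(ȳ_st) = √2.12727 = 1.45852

SE(ȳ_st) ≈ 1.46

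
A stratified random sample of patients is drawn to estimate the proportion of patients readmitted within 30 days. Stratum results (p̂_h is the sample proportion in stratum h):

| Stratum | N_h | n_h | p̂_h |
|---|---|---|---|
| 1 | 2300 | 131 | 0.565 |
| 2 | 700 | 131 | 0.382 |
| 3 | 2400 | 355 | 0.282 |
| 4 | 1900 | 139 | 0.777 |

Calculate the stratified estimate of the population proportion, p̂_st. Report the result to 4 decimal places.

N = 7300; stratum weights W_h = N_h/N.
p̂_st = Σ W_h p̂_h = (2300·0.565 + 700·0.382 + 2400·0.282 + 1900·0.777)/7300 = 0.50959

p̂_st ≈ 0.5096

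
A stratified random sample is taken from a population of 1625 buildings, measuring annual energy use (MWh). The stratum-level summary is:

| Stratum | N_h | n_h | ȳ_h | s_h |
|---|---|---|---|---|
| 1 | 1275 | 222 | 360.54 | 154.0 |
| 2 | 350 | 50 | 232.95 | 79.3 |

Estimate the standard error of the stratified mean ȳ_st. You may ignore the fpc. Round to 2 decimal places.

V̂(ȳ_st) = Σ W_h² s_h²/n_h, with W_h = N_h/N and N = 1625:
  stratum 1: (1275/1625)²·154.0²/222 = 65.7661
  stratum 2: (350/1625)²·79.3²/50 = 5.83453
V̂(ȳ_st) = 71.6006
SE(ȳ_st) = √71.6006 = 8.46172

SE(ȳ_st) ≈ 8.46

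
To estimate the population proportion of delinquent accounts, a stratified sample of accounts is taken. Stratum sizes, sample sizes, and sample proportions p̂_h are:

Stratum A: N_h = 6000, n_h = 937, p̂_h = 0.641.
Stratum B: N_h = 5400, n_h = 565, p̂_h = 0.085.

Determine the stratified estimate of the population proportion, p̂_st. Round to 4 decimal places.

N = 11400; stratum weights W_h = N_h/N.
p̂_st = Σ W_h p̂_h = (6000·0.641 + 5400·0.085)/11400 = 0.37763

p̂_st ≈ 0.3776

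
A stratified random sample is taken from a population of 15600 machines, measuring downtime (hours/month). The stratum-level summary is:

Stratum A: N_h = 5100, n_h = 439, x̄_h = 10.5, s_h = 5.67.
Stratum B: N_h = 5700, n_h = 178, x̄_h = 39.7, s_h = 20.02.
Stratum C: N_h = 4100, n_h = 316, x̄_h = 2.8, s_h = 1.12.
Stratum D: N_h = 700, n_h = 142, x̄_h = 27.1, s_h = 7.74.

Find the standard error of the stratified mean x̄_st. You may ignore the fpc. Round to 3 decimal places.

V̂(x̄_st) = Σ W_h² s_h²/n_h, with W_h = N_h/N and N = 15600:
  stratum A: (5100/15600)²·5.67²/439 = 0.00782695
  stratum B: (5700/15600)²·20.02²/178 = 0.300614
  stratum C: (4100/15600)²·1.12²/316 = 0.0002742
  stratum D: (700/15600)²·7.74²/142 = 0.000849455
V̂(x̄_st) = 0.309564
SE(x̄_st) = √0.309564 = 0.556385

SE(x̄_st) ≈ 0.556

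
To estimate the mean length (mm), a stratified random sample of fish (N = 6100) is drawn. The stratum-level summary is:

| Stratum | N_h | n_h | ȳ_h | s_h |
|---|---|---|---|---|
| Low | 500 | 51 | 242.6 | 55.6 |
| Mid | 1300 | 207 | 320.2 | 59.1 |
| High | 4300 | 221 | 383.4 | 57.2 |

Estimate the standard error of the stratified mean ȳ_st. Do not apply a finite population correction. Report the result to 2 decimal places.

V̂(ȳ_st) = Σ W_h² s_h²/n_h, with W_h = N_h/N and N = 6100:
  stratum Low: (500/6100)²·55.6²/51 = 0.407249
  stratum Mid: (1300/6100)²·59.1²/207 = 0.766358
  stratum High: (4300/6100)²·57.2²/221 = 7.3566
V̂(ȳ_st) = 8.5302
SE(ȳ_st) = √8.5302 = 2.92065

SE(ȳ_st) ≈ 2.92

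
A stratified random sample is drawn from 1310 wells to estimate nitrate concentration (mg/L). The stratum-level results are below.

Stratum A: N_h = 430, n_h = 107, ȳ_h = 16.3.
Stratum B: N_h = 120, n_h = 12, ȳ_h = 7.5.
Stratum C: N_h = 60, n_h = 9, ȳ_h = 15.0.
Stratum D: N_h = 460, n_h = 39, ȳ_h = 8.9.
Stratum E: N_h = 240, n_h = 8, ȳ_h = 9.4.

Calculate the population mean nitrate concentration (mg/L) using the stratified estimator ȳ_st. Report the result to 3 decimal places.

N = Σ N_h = 1310. Stratum weights W_h = N_h/N.
ȳ_st = (430·16.3 + 120·7.5 + 60·15.0 + 460·8.9 + 240·9.4) / 1310 = 11.57176

ȳ_st ≈ 11.572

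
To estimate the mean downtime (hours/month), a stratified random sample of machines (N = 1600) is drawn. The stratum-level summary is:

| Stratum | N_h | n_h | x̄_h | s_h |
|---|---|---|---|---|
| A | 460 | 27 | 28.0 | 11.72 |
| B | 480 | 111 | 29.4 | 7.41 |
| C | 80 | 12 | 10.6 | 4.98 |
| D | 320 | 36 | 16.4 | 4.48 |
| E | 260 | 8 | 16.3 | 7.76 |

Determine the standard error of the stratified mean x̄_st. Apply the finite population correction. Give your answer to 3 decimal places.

V̂(x̄_st) = Σ W_h² (1 − n_h/N_h) s_h²/n_h, with W_h = N_h/N and N = 1600:
  stratum A: (460/1600)²·(1 − 27/460)·11.72²/27 = 0.39582
  stratum B: (480/1600)²·(1 − 111/480)·7.41²/111 = 0.0342248
  stratum C: (80/1600)²·(1 − 12/80)·4.98²/12 = 0.00439174
  stratum D: (320/1600)²·(1 − 36/320)·4.48²/36 = 0.0197916
  stratum E: (260/1600)²·(1 − 8/260)·7.76²/8 = 0.192649
V̂(x̄_st) = 0.646877
SE(x̄_st) = √0.646877 = 0.804287

SE(x̄_st) ≈ 0.804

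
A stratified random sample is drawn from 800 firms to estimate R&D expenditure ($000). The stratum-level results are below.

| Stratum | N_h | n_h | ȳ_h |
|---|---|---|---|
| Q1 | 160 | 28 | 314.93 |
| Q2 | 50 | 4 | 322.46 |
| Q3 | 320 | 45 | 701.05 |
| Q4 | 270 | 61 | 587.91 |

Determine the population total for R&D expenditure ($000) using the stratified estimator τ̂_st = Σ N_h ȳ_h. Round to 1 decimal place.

τ̂_st = Σ N_h ȳ_h = 160·314.93 + 50·322.46 + 320·701.05 + 270·587.91 = 449583.5

τ̂_st ≈ 449583.5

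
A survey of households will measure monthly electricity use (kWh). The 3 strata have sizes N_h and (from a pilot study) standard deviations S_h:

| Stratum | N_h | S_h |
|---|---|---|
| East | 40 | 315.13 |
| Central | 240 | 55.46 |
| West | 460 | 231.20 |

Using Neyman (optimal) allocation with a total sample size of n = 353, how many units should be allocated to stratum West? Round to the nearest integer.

284

Neyman allocation: n_h = n · N_h S_h / Σ N_i S_i, with n = 353.
  stratum East: N_h·S_h = 40·315.13 = 12605.20
  stratum Central: N_h·S_h = 240·55.46 = 13310.40
  stratum West: N_h·S_h = 460·231.20 = 106352.00
Σ N_h S_h = 132267.60
n for stratum West = 353·106352.00/132267.60 = 283.836 → 284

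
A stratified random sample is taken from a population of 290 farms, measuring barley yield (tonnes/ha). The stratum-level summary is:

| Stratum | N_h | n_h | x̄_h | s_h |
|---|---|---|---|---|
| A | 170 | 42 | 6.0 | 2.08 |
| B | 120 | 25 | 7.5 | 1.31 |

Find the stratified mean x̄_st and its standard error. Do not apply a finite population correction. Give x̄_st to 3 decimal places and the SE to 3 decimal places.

x̄_st = Σ W_h x̄_h = (170·6.0 + 120·7.5)/290 = 6.62069
V̂(x̄_st) = Σ W_h² s_h²/n_h, with W_h = N_h/N and N = 290:
  stratum A: (170/290)²·2.08²/42 = 0.035398
  stratum B: (120/290)²·1.31²/25 = 0.0117536
V̂(x̄_st) = 0.0471516
SE(x̄_st) = √0.0471516 = 0.217144

x̄_st ≈ 6.621, SE ≈ 0.217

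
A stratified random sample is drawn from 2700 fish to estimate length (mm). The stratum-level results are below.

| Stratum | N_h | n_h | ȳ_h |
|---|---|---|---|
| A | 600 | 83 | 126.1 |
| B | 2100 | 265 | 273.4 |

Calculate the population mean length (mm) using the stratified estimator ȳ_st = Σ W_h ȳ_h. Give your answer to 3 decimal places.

N = Σ N_h = 2700. Stratum weights W_h = N_h/N.
ȳ_st = (600·126.1 + 2100·273.4) / 2700 = 240.66667

ȳ_st ≈ 240.667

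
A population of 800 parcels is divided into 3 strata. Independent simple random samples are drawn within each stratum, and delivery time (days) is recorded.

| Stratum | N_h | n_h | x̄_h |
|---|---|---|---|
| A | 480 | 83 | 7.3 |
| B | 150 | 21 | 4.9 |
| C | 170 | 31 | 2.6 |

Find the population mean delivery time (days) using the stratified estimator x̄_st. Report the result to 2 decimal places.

N = Σ N_h = 800. Stratum weights W_h = N_h/N.
x̄_st = (480·7.3 + 150·4.9 + 170·2.6) / 800 = 5.8513

x̄_st ≈ 5.85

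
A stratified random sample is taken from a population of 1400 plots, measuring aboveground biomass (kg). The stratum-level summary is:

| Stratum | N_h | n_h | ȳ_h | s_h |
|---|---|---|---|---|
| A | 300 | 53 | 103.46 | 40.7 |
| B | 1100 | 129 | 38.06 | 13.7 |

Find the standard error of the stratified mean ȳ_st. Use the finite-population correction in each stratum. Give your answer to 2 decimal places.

SE(ȳ_st) ≈ 1.41

V̂(ȳ_st) = Σ W_h² (1 − n_h/N_h) s_h²/n_h, with W_h = N_h/N and N = 1400:
  stratum A: (300/1400)²·(1 − 53/300)·40.7²/53 = 1.18161
  stratum B: (1100/1400)²·(1 − 129/1100)·13.7²/129 = 0.79288
V̂(ȳ_st) = 1.97449
SE(ȳ_st) = √1.97449 = 1.40517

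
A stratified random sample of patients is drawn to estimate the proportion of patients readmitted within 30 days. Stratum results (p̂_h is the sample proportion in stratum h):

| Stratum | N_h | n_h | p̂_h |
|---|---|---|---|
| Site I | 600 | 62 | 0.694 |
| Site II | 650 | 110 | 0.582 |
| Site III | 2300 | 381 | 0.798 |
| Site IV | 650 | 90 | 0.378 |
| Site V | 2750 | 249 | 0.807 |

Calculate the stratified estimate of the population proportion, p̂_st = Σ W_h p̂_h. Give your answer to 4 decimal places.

N = 6950; stratum weights W_h = N_h/N.
p̂_st = Σ W_h p̂_h = (600·0.694 + 650·0.582 + 2300·0.798 + 650·0.378 + 2750·0.807)/6950 = 0.73310

p̂_st ≈ 0.7331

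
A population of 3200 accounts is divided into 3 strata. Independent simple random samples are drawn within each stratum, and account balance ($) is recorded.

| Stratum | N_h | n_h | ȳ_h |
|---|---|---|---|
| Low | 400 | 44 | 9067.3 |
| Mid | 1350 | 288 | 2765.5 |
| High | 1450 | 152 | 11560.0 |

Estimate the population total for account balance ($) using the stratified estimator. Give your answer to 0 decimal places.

τ̂_st ≈ 24122345

τ̂_st = Σ N_h ȳ_h = 400·9067.3 + 1350·2765.5 + 1450·11560.0 = 24122345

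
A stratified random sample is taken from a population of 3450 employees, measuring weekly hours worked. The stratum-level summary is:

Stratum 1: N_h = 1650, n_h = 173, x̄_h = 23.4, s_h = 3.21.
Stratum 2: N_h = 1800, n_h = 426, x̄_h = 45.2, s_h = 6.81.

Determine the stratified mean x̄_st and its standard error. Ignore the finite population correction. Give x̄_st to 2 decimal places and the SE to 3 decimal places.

x̄_st ≈ 34.77, SE ≈ 0.208

x̄_st = Σ W_h x̄_h = (1650·23.4 + 1800·45.2)/3450 = 34.77391
V̂(x̄_st) = Σ W_h² s_h²/n_h, with W_h = N_h/N and N = 3450:
  stratum 1: (1650/3450)²·3.21²/173 = 0.0136237
  stratum 2: (1800/3450)²·6.81²/426 = 0.0296341
V̂(x̄_st) = 0.0432577
SE(x̄_st) = √0.0432577 = 0.207985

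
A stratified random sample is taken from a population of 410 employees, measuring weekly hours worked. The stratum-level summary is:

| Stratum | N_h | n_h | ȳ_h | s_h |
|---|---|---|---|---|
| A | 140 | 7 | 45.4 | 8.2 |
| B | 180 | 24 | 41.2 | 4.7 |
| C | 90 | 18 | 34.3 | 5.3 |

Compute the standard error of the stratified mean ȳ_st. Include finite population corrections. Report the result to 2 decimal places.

V̂(ȳ_st) = Σ W_h² (1 − n_h/N_h) s_h²/n_h, with W_h = N_h/N and N = 410:
  stratum A: (140/410)²·(1 − 7/140)·8.2²/7 = 1.064
  stratum B: (180/410)²·(1 − 24/180)·4.7²/24 = 0.15375
  stratum C: (90/410)²·(1 − 18/90)·5.3²/18 = 0.060157
V̂(ȳ_st) = 1.27791
SE(ȳ_st) = √1.27791 = 1.13045

SE(ȳ_st) ≈ 1.13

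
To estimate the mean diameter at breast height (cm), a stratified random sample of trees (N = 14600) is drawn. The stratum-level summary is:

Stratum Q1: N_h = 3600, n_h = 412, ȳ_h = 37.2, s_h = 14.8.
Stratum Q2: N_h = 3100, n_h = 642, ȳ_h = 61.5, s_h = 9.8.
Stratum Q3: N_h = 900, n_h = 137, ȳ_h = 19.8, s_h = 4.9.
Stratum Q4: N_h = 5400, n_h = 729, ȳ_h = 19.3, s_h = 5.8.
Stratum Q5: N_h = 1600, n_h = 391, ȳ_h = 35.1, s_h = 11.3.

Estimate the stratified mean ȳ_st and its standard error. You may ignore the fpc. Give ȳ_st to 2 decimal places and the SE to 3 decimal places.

ȳ_st ≈ 34.44, SE ≈ 0.224

ȳ_st = Σ W_h ȳ_h = (3600·37.2 + 3100·61.5 + 900·19.8 + 5400·19.3 + 1600·35.1)/14600 = 34.43630
V̂(ȳ_st) = Σ W_h² s_h²/n_h, with W_h = N_h/N and N = 14600:
  stratum Q1: (3600/14600)²·14.8²/412 = 0.032324
  stratum Q2: (3100/14600)²·9.8²/642 = 0.00674427
  stratum Q3: (900/14600)²·4.9²/137 = 0.000665964
  stratum Q4: (5400/14600)²·5.8²/729 = 0.00631263
  stratum Q5: (1600/14600)²·11.3²/391 = 0.00392206
V̂(ȳ_st) = 0.049969
SE(ȳ_st) = √0.049969 = 0.223537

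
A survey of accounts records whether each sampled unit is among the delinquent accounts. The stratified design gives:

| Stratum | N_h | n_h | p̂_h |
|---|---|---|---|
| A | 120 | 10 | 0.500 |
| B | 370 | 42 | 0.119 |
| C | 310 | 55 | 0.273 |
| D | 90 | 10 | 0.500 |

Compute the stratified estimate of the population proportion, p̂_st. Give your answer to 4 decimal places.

N = 890; stratum weights W_h = N_h/N.
p̂_st = Σ W_h p̂_h = (120·0.500 + 370·0.119 + 310·0.273 + 90·0.500)/890 = 0.26254

p̂_st ≈ 0.2625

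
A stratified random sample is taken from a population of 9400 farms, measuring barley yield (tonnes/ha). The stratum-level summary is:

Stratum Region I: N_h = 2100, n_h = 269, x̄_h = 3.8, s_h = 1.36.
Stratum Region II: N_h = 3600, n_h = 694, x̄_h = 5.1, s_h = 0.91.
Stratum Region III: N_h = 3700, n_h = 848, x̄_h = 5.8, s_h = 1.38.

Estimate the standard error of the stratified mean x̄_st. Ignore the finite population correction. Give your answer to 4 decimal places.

V̂(x̄_st) = Σ W_h² s_h²/n_h, with W_h = N_h/N and N = 9400:
  stratum Region I: (2100/9400)²·1.36²/269 = 0.000343169
  stratum Region II: (3600/9400)²·0.91²/694 = 0.000175014
  stratum Region III: (3700/9400)²·1.38²/848 = 0.000347945
V̂(x̄_st) = 0.000866128
SE(x̄_st) = √0.000866128 = 0.02943

SE(x̄_st) ≈ 0.0294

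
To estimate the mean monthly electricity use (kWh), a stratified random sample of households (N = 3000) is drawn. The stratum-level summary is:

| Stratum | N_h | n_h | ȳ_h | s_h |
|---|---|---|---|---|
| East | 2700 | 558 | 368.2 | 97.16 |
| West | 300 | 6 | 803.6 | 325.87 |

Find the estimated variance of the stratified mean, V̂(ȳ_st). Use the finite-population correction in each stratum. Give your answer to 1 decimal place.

V̂(ȳ_st) ≈ 184.3

V̂(ȳ_st) = Σ W_h² (1 − n_h/N_h) s_h²/n_h, with W_h = N_h/N and N = 3000:
  stratum East: (2700/3000)²·(1 − 558/2700)·97.16²/558 = 10.8713
  stratum West: (300/3000)²·(1 − 6/300)·325.87²/6 = 173.446
V̂(ȳ_st) = 184.317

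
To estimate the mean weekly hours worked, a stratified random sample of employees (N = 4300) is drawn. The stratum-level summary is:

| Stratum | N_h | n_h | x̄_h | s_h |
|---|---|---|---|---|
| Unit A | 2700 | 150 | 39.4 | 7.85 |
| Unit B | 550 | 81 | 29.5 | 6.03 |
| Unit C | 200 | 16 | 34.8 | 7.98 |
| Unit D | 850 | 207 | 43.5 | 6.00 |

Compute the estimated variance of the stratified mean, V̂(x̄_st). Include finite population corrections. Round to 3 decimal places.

V̂(x̄_st) = Σ W_h² (1 − n_h/N_h) s_h²/n_h, with W_h = N_h/N and N = 4300:
  stratum Unit A: (2700/4300)²·(1 − 150/2700)·7.85²/150 = 0.152973
  stratum Unit B: (550/4300)²·(1 − 81/550)·6.03²/81 = 0.00626251
  stratum Unit C: (200/4300)²·(1 − 16/200)·7.98²/16 = 0.0079213
  stratum Unit D: (850/4300)²·(1 − 207/850)·6.00²/207 = 0.00514073
V̂(x̄_st) = 0.172298

V̂(x̄_st) ≈ 0.172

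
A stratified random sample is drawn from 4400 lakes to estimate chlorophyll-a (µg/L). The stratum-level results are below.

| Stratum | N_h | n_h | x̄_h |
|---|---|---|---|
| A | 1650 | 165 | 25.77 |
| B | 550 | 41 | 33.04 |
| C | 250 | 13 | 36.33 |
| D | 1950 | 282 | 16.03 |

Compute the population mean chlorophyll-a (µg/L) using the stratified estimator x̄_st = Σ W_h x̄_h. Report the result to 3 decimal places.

N = Σ N_h = 4400. Stratum weights W_h = N_h/N.
x̄_st = (1650·25.77 + 550·33.04 + 250·36.33 + 1950·16.03) / 4400 = 22.96216

x̄_st ≈ 22.962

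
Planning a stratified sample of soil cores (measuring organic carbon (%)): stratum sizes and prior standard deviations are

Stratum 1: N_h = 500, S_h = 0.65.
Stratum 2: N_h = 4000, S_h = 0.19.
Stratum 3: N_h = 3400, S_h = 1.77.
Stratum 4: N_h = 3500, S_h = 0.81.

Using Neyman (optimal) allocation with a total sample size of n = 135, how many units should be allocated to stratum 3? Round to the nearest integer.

Neyman allocation: n_h = n · N_h S_h / Σ N_i S_i, with n = 135.
  stratum 1: N_h·S_h = 500·0.65 = 325.00
  stratum 2: N_h·S_h = 4000·0.19 = 760.00
  stratum 3: N_h·S_h = 3400·1.77 = 6018.00
  stratum 4: N_h·S_h = 3500·0.81 = 2835.00
Σ N_h S_h = 9938.00
n for stratum 3 = 135·6018.00/9938.00 = 81.750 → 82

82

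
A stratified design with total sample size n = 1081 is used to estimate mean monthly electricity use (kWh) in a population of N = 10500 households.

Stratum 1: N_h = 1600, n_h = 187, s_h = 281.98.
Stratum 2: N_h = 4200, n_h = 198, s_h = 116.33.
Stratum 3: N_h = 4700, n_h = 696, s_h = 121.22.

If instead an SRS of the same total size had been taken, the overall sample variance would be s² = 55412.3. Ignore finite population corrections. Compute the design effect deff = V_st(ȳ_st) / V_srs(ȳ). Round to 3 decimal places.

V̂(ȳ_st) = Σ W_h² s_h²/n_h, with W_h = N_h/N and N = 10500:
  stratum 1: (1600/10500)²·281.98²/187 = 9.87316
  stratum 2: (4200/10500)²·116.33²/198 = 10.9355
  stratum 3: (4700/10500)²·121.22²/696 = 4.23016
V_st = 25.0388
V_srs = s²/n = 55412.3/1081 = 51.2602
deff = V_st / V_srs = 25.0388/51.2602 = 0.4885

deff ≈ 0.488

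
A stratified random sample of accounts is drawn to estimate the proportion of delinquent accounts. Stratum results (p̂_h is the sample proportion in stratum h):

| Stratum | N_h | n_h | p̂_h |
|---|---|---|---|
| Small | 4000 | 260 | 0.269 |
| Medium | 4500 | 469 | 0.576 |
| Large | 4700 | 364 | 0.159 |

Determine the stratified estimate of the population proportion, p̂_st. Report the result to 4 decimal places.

N = 13200; stratum weights W_h = N_h/N.
p̂_st = Σ W_h p̂_h = (4000·0.269 + 4500·0.576 + 4700·0.159)/13200 = 0.33449

p̂_st ≈ 0.3345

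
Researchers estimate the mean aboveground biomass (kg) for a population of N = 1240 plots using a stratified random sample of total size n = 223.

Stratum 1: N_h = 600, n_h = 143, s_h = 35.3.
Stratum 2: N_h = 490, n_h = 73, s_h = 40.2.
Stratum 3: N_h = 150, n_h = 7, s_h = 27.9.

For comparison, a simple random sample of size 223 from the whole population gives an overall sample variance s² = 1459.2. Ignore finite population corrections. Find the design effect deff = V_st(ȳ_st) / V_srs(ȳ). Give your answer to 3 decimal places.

deff ≈ 1.089

V̂(ȳ_st) = Σ W_h² s_h²/n_h, with W_h = N_h/N and N = 1240:
  stratum 1: (600/1240)²·35.3²/143 = 2.0402
  stratum 2: (490/1240)²·40.2²/73 = 3.45683
  stratum 3: (150/1240)²·27.9²/7 = 1.62723
V_st = 7.12426
V_srs = s²/n = 1459.2/223 = 6.5435
deff = V_st / V_srs = 7.12426/6.5435 = 1.0888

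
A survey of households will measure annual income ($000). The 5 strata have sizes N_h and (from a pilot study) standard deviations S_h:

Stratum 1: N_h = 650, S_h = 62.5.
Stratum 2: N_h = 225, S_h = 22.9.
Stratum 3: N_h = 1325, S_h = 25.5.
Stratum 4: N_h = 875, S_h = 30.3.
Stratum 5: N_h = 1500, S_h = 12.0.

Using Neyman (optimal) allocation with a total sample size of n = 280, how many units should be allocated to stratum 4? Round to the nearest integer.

60

Neyman allocation: n_h = n · N_h S_h / Σ N_i S_i, with n = 280.
  stratum 1: N_h·S_h = 650·62.5 = 40625.00
  stratum 2: N_h·S_h = 225·22.9 = 5152.50
  stratum 3: N_h·S_h = 1325·25.5 = 33787.50
  stratum 4: N_h·S_h = 875·30.3 = 26512.50
  stratum 5: N_h·S_h = 1500·12.0 = 18000.00
Σ N_h S_h = 124077.50
n for stratum 4 = 280·26512.50/124077.50 = 59.830 → 60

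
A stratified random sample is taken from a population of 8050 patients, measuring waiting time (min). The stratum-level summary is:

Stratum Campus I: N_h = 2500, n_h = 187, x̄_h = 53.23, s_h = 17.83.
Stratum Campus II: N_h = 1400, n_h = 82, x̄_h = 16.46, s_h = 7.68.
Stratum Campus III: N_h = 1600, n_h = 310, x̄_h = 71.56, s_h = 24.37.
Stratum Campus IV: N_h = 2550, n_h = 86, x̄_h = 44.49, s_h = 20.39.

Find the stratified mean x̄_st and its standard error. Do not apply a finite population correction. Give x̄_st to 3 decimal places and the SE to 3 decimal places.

x̄_st ≈ 47.710, SE ≈ 0.864

x̄_st = Σ W_h x̄_h = (2500·53.23 + 1400·16.46 + 1600·71.56 + 2550·44.49)/8050 = 47.70988
V̂(x̄_st) = Σ W_h² s_h²/n_h, with W_h = N_h/N and N = 8050:
  stratum Campus I: (2500/8050)²·17.83²/187 = 0.163964
  stratum Campus II: (1400/8050)²·7.68²/82 = 0.0217557
  stratum Campus III: (1600/8050)²·24.37²/310 = 0.0756829
  stratum Campus IV: (2550/8050)²·20.39²/86 = 0.485093
V̂(x̄_st) = 0.746495
SE(x̄_st) = √0.746495 = 0.864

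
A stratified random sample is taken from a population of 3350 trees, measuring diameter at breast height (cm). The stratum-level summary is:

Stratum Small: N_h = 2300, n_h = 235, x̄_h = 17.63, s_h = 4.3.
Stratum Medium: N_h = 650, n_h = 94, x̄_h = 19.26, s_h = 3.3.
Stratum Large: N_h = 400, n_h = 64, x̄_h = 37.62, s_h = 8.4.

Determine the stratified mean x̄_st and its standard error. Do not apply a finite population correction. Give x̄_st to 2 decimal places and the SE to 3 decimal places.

x̄_st = Σ W_h x̄_h = (2300·17.63 + 650·19.26 + 400·37.62)/3350 = 20.33313
V̂(x̄_st) = Σ W_h² s_h²/n_h, with W_h = N_h/N and N = 3350:
  stratum Small: (2300/3350)²·4.3²/235 = 0.0370881
  stratum Medium: (650/3350)²·3.3²/94 = 0.00436151
  stratum Large: (400/3350)²·8.4²/64 = 0.0157184
V̂(x̄_st) = 0.0571681
SE(x̄_st) = √0.0571681 = 0.239098

x̄_st ≈ 20.33, SE ≈ 0.239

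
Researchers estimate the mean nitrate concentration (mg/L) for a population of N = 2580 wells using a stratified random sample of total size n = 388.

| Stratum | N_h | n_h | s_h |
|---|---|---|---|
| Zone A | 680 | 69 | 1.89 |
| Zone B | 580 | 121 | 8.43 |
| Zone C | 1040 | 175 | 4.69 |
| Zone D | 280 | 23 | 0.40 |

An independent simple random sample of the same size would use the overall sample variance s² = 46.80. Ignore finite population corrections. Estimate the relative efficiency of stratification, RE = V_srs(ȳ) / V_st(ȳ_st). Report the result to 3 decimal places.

RE ≈ 2.243

V̂(ȳ_st) = Σ W_h² s_h²/n_h, with W_h = N_h/N and N = 2580:
  stratum Zone A: (680/2580)²·1.89²/69 = 0.00359628
  stratum Zone B: (580/2580)²·8.43²/121 = 0.0296815
  stratum Zone C: (1040/2580)²·4.69²/175 = 0.0204237
  stratum Zone D: (280/2580)²·0.40²/23 = 8.19349e-05
V_st = 0.0537835
V_srs = s²/n = 46.80/388 = 0.120619
Relative efficiency = V_srs / V_st = 0.120619/0.0537835 = 2.2427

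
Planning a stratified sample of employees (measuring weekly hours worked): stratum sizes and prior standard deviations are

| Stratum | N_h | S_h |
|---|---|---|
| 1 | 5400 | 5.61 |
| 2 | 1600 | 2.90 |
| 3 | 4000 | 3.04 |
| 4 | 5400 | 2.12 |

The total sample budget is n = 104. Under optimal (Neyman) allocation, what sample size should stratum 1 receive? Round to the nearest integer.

54

Neyman allocation: n_h = n · N_h S_h / Σ N_i S_i, with n = 104.
  stratum 1: N_h·S_h = 5400·5.61 = 30294.00
  stratum 2: N_h·S_h = 1600·2.90 = 4640.00
  stratum 3: N_h·S_h = 4000·3.04 = 12160.00
  stratum 4: N_h·S_h = 5400·2.12 = 11448.00
Σ N_h S_h = 58542.00
n for stratum 1 = 104·30294.00/58542.00 = 53.817 → 54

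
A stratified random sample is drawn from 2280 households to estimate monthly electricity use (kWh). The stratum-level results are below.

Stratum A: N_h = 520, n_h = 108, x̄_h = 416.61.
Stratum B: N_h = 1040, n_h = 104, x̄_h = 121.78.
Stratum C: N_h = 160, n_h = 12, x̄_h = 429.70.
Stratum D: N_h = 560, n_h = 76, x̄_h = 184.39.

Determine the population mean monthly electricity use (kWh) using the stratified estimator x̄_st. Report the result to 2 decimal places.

x̄_st ≈ 226.01

N = Σ N_h = 2280. Stratum weights W_h = N_h/N.
x̄_st = (520·416.61 + 1040·121.78 + 160·429.70 + 560·184.39) / 2280 = 226.0082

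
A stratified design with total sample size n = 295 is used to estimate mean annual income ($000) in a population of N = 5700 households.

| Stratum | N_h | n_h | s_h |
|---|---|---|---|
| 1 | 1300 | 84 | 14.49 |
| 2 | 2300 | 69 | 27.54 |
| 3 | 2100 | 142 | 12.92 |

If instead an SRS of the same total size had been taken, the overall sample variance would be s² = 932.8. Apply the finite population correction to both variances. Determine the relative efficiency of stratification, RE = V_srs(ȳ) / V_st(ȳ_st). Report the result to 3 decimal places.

V̂(ȳ_st) = Σ W_h² (1 − n_h/N_h) s_h²/n_h, with W_h = N_h/N and N = 5700:
  stratum 1: (1300/5700)²·(1 − 84/1300)·14.49²/84 = 0.121614
  stratum 2: (2300/5700)²·(1 − 69/2300)·27.54²/69 = 1.73603
  stratum 3: (2100/5700)²·(1 − 142/2100)·12.92²/142 = 0.148771
V_st = 2.00641
V_srs = (1 − 295/5700)·932.8/295 = 2.99838
Relative efficiency = V_srs / V_st = 2.99838/2.00641 = 1.4944

RE ≈ 1.494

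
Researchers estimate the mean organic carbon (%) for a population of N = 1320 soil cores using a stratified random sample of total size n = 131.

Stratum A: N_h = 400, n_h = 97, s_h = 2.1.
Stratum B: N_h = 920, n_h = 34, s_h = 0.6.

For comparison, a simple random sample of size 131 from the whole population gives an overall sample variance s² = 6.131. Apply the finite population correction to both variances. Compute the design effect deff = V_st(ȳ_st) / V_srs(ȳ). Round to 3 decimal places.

deff ≈ 0.193

V̂(ȳ_st) = Σ W_h² (1 − n_h/N_h) s_h²/n_h, with W_h = N_h/N and N = 1320:
  stratum A: (400/1320)²·(1 − 97/400)·2.1²/97 = 0.00316244
  stratum B: (920/1320)²·(1 − 34/920)·0.6²/34 = 0.00495333
V_st = 0.00811577
V_srs = (1 − 131/1320)·6.131/131 = 0.0421568
deff = V_st / V_srs = 0.00811577/0.0421568 = 0.1925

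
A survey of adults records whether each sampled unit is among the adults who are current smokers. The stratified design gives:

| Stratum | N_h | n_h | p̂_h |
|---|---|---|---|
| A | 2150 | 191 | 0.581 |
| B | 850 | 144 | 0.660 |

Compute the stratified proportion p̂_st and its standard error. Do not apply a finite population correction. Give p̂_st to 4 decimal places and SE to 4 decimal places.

N = 3000; stratum weights W_h = N_h/N.
p̂_st = Σ W_h p̂_h = (2150·0.581 + 850·0.660)/3000 = 0.60338
V̂(p̂_st) = Σ W_h² p̂_h(1−p̂_h)/(n_h−1):
  stratum A: (2150/3000)²·0.581·0.419/190 = 0.000658068
  stratum B: (850/3000)²·0.660·0.340/143 = 0.000125974
V̂(p̂_st) = 0.000784043; SE = √V̂ = 0.0280008

p̂_st ≈ 0.6034, SE ≈ 0.0280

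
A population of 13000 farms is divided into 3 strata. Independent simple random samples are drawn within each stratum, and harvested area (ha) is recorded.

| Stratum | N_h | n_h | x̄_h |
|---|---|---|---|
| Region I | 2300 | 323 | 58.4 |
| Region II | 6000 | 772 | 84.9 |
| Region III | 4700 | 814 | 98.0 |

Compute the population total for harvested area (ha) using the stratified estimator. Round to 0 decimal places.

τ̂_st ≈ 1104320

τ̂_st = Σ N_h x̄_h = 2300·58.4 + 6000·84.9 + 4700·98.0 = 1104320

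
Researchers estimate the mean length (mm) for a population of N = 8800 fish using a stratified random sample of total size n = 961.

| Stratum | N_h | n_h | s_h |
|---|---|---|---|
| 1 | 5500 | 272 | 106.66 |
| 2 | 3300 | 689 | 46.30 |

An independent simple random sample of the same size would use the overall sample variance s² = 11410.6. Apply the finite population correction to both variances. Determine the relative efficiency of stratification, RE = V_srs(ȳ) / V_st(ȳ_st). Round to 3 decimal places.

RE ≈ 0.666

V̂(ȳ_st) = Σ W_h² (1 − n_h/N_h) s_h²/n_h, with W_h = N_h/N and N = 8800:
  stratum 1: (5500/8800)²·(1 − 272/5500)·106.66²/272 = 15.5298
  stratum 2: (3300/8800)²·(1 − 689/3300)·46.30²/689 = 0.346177
V_st = 15.876
V_srs = (1 − 961/8800)·11410.6/961 = 10.577
Relative efficiency = V_srs / V_st = 10.577/15.876 = 0.6662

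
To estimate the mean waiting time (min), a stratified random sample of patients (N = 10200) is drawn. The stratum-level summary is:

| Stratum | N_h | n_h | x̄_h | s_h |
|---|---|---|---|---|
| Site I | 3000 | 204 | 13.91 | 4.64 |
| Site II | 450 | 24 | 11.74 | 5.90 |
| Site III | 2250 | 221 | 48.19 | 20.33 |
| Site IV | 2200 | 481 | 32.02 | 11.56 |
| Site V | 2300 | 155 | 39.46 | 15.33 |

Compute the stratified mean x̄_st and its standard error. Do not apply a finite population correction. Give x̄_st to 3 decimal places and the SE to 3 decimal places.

x̄_st = Σ W_h x̄_h = (3000·13.91 + 450·11.74 + 2250·48.19 + 2200·32.02 + 2300·39.46)/10200 = 31.04338
V̂(x̄_st) = Σ W_h² s_h²/n_h, with W_h = N_h/N and N = 10200:
  stratum Site I: (3000/10200)²·4.64²/204 = 0.00912952
  stratum Site II: (450/10200)²·5.90²/24 = 0.00282304
  stratum Site III: (2250/10200)²·20.33²/221 = 0.0910012
  stratum Site IV: (2200/10200)²·11.56²/481 = 0.0129246
  stratum Site V: (2300/10200)²·15.33²/155 = 0.0770918
V̂(x̄_st) = 0.19297
SE(x̄_st) = √0.19297 = 0.439284

x̄_st ≈ 31.043, SE ≈ 0.439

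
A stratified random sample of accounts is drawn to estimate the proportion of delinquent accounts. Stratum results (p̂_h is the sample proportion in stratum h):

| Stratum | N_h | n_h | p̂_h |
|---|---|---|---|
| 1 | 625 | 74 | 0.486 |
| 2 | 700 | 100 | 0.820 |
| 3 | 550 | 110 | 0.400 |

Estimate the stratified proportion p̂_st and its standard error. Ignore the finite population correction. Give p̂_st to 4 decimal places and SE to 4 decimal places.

N = 1875; stratum weights W_h = N_h/N.
p̂_st = Σ W_h p̂_h = (625·0.486 + 700·0.820 + 550·0.400)/1875 = 0.58547
V̂(p̂_st) = Σ W_h² p̂_h(1−p̂_h)/(n_h−1):
  stratum 1: (625/1875)²·0.486·0.514/73 = 0.000380219
  stratum 2: (700/1875)²·0.820·0.180/99 = 0.0002078
  stratum 3: (550/1875)²·0.400·0.600/109 = 0.000189456
V̂(p̂_st) = 0.000777474; SE = √V̂ = 0.0278832

p̂_st ≈ 0.5855, SE ≈ 0.0279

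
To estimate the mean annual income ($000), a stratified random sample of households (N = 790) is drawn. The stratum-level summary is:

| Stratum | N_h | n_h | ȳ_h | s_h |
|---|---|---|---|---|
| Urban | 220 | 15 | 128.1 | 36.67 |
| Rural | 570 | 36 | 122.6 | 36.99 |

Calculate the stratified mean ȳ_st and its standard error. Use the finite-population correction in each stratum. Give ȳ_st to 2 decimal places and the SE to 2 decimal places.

ȳ_st ≈ 124.13, SE ≈ 5.00

ȳ_st = Σ W_h ȳ_h = (220·128.1 + 570·122.6)/790 = 124.13165
V̂(ȳ_st) = Σ W_h² (1 − n_h/N_h) s_h²/n_h, with W_h = N_h/N and N = 790:
  stratum Urban: (220/790)²·(1 − 15/220)·36.67²/15 = 6.47818
  stratum Rural: (570/790)²·(1 − 36/570)·36.99²/36 = 18.5365
V̂(ȳ_st) = 25.0147
SE(ȳ_st) = √25.0147 = 5.00147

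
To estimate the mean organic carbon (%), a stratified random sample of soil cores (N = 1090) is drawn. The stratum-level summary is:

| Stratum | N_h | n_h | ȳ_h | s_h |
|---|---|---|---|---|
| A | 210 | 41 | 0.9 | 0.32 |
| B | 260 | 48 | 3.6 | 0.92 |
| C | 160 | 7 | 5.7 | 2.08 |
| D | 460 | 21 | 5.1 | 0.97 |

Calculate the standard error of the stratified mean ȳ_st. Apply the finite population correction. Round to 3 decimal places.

V̂(ȳ_st) = Σ W_h² (1 − n_h/N_h) s_h²/n_h, with W_h = N_h/N and N = 1090:
  stratum A: (210/1090)²·(1 − 41/210)·0.32²/41 = 7.46052e-05
  stratum B: (260/1090)²·(1 − 48/260)·0.92²/48 = 0.00081807
  stratum C: (160/1090)²·(1 − 7/160)·2.08²/7 = 0.0127347
  stratum D: (460/1090)²·(1 − 21/460)·0.97²/21 = 0.00761541
V̂(ȳ_st) = 0.0212427
SE(ȳ_st) = √0.0212427 = 0.145749

SE(ȳ_st) ≈ 0.146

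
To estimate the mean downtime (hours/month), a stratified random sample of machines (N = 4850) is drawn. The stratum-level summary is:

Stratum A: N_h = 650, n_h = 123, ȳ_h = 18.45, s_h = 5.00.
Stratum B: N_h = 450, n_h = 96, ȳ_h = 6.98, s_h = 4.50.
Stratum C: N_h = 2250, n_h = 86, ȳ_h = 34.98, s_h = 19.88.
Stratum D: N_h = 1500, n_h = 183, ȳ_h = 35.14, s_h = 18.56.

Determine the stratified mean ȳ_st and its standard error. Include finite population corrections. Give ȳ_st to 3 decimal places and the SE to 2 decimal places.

ȳ_st ≈ 30.216, SE ≈ 1.06

ȳ_st = Σ W_h ȳ_h = (650·18.45 + 450·6.98 + 2250·34.98 + 1500·35.14)/4850 = 30.21619
V̂(ȳ_st) = Σ W_h² (1 − n_h/N_h) s_h²/n_h, with W_h = N_h/N and N = 4850:
  stratum A: (650/4850)²·(1 − 123/650)·5.00²/123 = 0.00295989
  stratum B: (450/4850)²·(1 − 96/450)·4.50²/96 = 0.00142852
  stratum C: (2250/4850)²·(1 − 86/2250)·19.88²/86 = 0.951241
  stratum D: (1500/4850)²·(1 − 183/1500)·18.56²/183 = 0.158088
V̂(ȳ_st) = 1.11372
SE(ȳ_st) = √1.11372 = 1.05533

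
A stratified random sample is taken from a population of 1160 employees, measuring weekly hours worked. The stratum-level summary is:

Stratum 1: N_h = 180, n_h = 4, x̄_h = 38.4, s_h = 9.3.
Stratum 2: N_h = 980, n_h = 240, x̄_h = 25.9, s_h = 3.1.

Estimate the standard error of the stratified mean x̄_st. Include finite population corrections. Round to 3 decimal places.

V̂(x̄_st) = Σ W_h² (1 − n_h/N_h) s_h²/n_h, with W_h = N_h/N and N = 1160:
  stratum 1: (180/1160)²·(1 − 4/180)·9.3²/4 = 0.509067
  stratum 2: (980/1160)²·(1 − 240/980)·3.1²/240 = 0.0215801
V̂(x̄_st) = 0.530647
SE(x̄_st) = √0.530647 = 0.728455

SE(x̄_st) ≈ 0.728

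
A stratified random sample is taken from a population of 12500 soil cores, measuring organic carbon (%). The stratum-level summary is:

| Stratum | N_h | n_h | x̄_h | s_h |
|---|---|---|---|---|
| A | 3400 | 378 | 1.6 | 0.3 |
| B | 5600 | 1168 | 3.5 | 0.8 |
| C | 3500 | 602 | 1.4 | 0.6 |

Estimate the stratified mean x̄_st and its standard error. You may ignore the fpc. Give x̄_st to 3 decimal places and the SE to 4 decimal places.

x̄_st ≈ 2.395, SE ≈ 0.0132

x̄_st = Σ W_h x̄_h = (3400·1.6 + 5600·3.5 + 3500·1.4)/12500 = 2.39520
V̂(x̄_st) = Σ W_h² s_h²/n_h, with W_h = N_h/N and N = 12500:
  stratum A: (3400/12500)²·0.3²/378 = 1.76152e-05
  stratum B: (5600/12500)²·0.8²/1168 = 0.000109975
  stratum C: (3500/12500)²·0.6²/602 = 4.68837e-05
V̂(x̄_st) = 0.000174474
SE(x̄_st) = √0.000174474 = 0.0132089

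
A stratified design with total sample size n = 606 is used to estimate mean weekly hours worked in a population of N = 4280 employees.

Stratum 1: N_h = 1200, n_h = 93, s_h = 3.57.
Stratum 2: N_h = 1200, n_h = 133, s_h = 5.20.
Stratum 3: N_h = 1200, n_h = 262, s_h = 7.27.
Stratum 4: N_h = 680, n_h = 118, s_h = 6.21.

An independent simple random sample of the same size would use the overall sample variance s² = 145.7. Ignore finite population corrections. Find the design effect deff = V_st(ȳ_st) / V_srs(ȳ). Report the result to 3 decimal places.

deff ≈ 0.212

V̂(ȳ_st) = Σ W_h² s_h²/n_h, with W_h = N_h/N and N = 4280:
  stratum 1: (1200/4280)²·3.57²/93 = 0.0107728
  stratum 2: (1200/4280)²·5.20²/133 = 0.015982
  stratum 3: (1200/4280)²·7.27²/262 = 0.0158578
  stratum 4: (680/4280)²·6.21²/118 = 0.00824957
V_st = 0.0508621
V_srs = s²/n = 145.7/606 = 0.240429
deff = V_st / V_srs = 0.0508621/0.240429 = 0.2115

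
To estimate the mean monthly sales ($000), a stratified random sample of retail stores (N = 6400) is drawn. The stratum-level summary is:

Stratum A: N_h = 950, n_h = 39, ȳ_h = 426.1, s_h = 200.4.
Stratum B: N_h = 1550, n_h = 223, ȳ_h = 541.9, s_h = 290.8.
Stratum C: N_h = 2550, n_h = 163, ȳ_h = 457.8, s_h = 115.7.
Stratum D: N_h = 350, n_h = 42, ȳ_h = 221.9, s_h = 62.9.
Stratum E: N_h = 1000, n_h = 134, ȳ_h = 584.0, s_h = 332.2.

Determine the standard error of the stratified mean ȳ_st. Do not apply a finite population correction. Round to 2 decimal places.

V̂(ȳ_st) = Σ W_h² s_h²/n_h, with W_h = N_h/N and N = 6400:
  stratum A: (950/6400)²·200.4²/39 = 22.6891
  stratum B: (1550/6400)²·290.8²/223 = 22.2427
  stratum C: (2550/6400)²·115.7²/163 = 13.0377
  stratum D: (350/6400)²·62.9²/42 = 0.281727
  stratum E: (1000/6400)²·332.2²/134 = 20.1064
V̂(ȳ_st) = 78.3576
SE(ȳ_st) = √78.3576 = 8.85198

SE(ȳ_st) ≈ 8.85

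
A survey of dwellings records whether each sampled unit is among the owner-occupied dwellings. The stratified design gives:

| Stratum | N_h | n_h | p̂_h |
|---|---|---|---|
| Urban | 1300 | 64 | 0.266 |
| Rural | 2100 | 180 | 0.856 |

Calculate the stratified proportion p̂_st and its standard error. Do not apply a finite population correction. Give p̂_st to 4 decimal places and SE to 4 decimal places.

p̂_st ≈ 0.6304, SE ≈ 0.0268

N = 3400; stratum weights W_h = N_h/N.
p̂_st = Σ W_h p̂_h = (1300·0.266 + 2100·0.856)/3400 = 0.63041
V̂(p̂_st) = Σ W_h² p̂_h(1−p̂_h)/(n_h−1):
  stratum Urban: (1300/3400)²·0.266·0.734/63 = 0.000453071
  stratum Rural: (2100/3400)²·0.856·0.144/179 = 0.000262702
V̂(p̂_st) = 0.000715773; SE = √V̂ = 0.0267539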